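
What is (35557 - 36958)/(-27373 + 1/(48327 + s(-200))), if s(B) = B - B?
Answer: 67706127/1322854970 ≈ 0.051182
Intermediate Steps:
s(B) = 0
(35557 - 36958)/(-27373 + 1/(48327 + s(-200))) = (35557 - 36958)/(-27373 + 1/(48327 + 0)) = -1401/(-27373 + 1/48327) = -1401/(-1322854970/48327) = -1401*(-48327/1322854970) = 67706127/1322854970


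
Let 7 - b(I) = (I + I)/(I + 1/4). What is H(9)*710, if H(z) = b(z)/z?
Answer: 132770/333 ≈ 398.71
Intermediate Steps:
b(I) = 7 - 2*I/(¼ + I) (b(I) = 7 - (I + I)/(I + 1/4) = 7 - 2*I/(I + ¼) = 7 - 2*I/(¼ + I))
H(z) = (7 + 20*z)/(z*(1 + 4*z)) (H(z) = ((7 + 20*z)/(1 + 4*z))/z = (7 + 20*z)/(z*(1 + 4*z)))
H(9)*710 = ((7 + 20*9)/(9*(1 + 4*9)))*710 = ((7 + 180)/(9*(1 + 36)))*710 = ((⅑)*187/37)*710 = ((⅑)*(1/37)*187)*710 = (187/333)*710 = 132770/333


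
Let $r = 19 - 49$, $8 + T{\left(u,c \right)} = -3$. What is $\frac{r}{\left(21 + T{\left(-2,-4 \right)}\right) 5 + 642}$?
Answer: $- \frac{15}{346} \approx -0.043353$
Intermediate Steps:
$T{\left(u,c \right)} = -11$ ($T{\left(u,c \right)} = -8 - 3 = -11$)
$r = -30$ ($r = 19 - 49 = -30$)
$\frac{r}{\left(21 + T{\left(-2,-4 \right)}\right) 5 + 642} = \frac{1}{\left(21 - 11\right) 5 + 642} \left(-30\right) = \frac{1}{10 \cdot 5 + 642} \left(-30\right) = \frac{1}{50 + 642} \left(-30\right) = \frac{1}{692} \left(-30\right) = - \frac{15}{346}$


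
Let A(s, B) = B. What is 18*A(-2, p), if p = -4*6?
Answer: -432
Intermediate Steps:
p = -24
18*A(-2, p) = 18*(-24) = -432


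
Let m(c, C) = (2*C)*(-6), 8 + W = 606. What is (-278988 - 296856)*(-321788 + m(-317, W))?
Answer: 189431945616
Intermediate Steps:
W = 598 (W = -8 + 606 = 598)
m(c, C) = -12*C
(-278988 - 296856)*(-321788 + m(-317, W)) = (-278988 - 296856)*(-321788 - 12*598) = -575844*(-321788 - 7176) = -575844*(-328964) = 189431945616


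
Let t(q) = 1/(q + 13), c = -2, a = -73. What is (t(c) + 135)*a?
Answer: -108478/11 ≈ -9861.6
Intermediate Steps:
t(q) = 1/(13 + q)
(t(c) + 135)*a = (1/(13 - 2) + 135)*(-73) = (1/11 + 135)*(-73) = (1486/11)*(-73) = -108478/11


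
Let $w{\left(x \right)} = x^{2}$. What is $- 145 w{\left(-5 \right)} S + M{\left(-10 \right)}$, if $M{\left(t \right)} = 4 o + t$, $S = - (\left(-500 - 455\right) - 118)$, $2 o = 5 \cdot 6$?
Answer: $-3889575$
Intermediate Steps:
$o = 15$ ($o = \frac{5 \cdot 6}{2} = \frac{1}{2} \cdot 30 = 15$)
$S = 1073$ ($S = - (-955 - 118) = \left(-1\right) \left(-1073\right) = 1073$)
$M{\left(t \right)} = 60 + t$ ($M{\left(t \right)} = 4 \cdot 15 + t = 60 + t$)
$- 145 w{\left(-5 \right)} S + M{\left(-10 \right)} = - 145 \left(-5\right)^{2} \cdot 1073 + \left(60 - 10\right) = \left(-145\right) 25 \cdot 1073 + 50 = \left(-3625\right) 1073 + 50 = -3889625 + 50 = -3889575$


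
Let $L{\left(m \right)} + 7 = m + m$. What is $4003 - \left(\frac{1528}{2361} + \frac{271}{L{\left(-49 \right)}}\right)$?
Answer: $\frac{330947702}{82635} \approx 4004.9$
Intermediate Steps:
$L{\left(m \right)} = -7 + 2 m$ ($L{\left(m \right)} = -7 + \left(m + m\right) = -7 + 2 m$)
$4003 - \left(\frac{1528}{2361} + \frac{271}{L{\left(-49 \right)}}\right) = 4003 - \left(\frac{1528}{2361} + \frac{271}{-7 + 2 \left(-49\right)}\right) = 4003 - \left(\frac{1528}{2361} + \frac{271}{-7 - 98}\right) = 4003 - \left(\frac{1528}{2361} + \frac{271}{-105}\right) = 4003 - - \frac{159797}{82635} = 4003 + \left(\frac{271}{105} - \frac{1528}{2361}\right) = 4003 + \frac{159797}{82635} = \frac{330947702}{82635}$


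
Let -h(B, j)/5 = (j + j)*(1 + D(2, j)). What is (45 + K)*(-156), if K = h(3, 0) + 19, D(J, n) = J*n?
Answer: -9984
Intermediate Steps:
h(B, j) = -10*j*(1 + 2*j) (h(B, j) = -5*(j + j)*(1 + 2*j) = -5*2*j*(1 + 2*j) = -10*j*(1 + 2*j))
K = 19 (K = -10*0*(1 + 2*0) + 19 = -10*0*(1 + 0) + 19 = -10*0*1 + 19 = 0 + 19 = 19)
(45 + K)*(-156) = (45 + 19)*(-156) = 64*(-156) = -9984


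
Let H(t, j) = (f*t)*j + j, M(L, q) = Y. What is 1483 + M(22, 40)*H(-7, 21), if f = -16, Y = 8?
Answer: 20467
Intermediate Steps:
M(L, q) = 8
H(t, j) = j - 16*j*t (H(t, j) = (-16*t)*j + j = -16*j*t + j = j - 16*j*t)
1483 + M(22, 40)*H(-7, 21) = 1483 + 8*(21*(1 - 16*(-7))) = 1483 + 8*(21*(1 + 112)) = 1483 + 8*(21*113) = 1483 + 8*2373 = 1483 + 18984 = 20467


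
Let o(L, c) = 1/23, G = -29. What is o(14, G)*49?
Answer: 49/23 ≈ 2.1304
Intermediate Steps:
o(L, c) = 1/23
o(14, G)*49 = (1/23)*49 = 49/23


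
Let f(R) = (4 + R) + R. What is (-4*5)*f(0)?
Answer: -80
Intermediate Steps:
f(R) = 4 + 2*R
(-4*5)*f(0) = (-4*5)*(4 + 2*0) = -20*(4 + 0) = -20*4 = -80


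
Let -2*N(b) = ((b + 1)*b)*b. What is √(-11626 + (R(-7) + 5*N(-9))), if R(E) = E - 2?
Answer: I*√10015 ≈ 100.07*I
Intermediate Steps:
R(E) = -2 + E
N(b) = -b²*(1 + b)/2 (N(b) = -(b + 1)*b*b/2 = -(1 + b)*b*b/2 = -b*(1 + b)*b/2 = -b²*(1 + b)/2)
√(-11626 + (R(-7) + 5*N(-9))) = √(-11626 + ((-2 - 7) + 5*((½)*(-9)²*(-1 - 1*(-9))))) = √(-11626 + (-9 + 5*((½)*81*(-1 + 9)))) = √(-11626 + (-9 + 5*((½)*81*8))) = √(-11626 + (-9 + 5*324)) = √(-11626 + (-9 + 1620)) = √(-11626 + 1611) = √(-10015) = I*√10015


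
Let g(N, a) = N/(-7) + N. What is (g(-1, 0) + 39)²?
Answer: 71289/49 ≈ 1454.9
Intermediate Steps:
g(N, a) = 6*N/7 (g(N, a) = -N/7 + N = 6*N/7)
(g(-1, 0) + 39)² = ((6/7)*(-1) + 39)² = (-6/7 + 39)² = (267/7)² = 71289/49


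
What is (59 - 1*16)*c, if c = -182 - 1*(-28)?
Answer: -6622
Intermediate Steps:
c = -154 (c = -182 + 28 = -154)
(59 - 1*16)*c = (59 - 1*16)*(-154) = (59 - 16)*(-154) = 43*(-154) = -6622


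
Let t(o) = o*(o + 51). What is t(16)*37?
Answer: 39664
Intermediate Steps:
t(o) = o*(51 + o)
t(16)*37 = (16*(51 + 16))*37 = (16*67)*37 = 1072*37 = 39664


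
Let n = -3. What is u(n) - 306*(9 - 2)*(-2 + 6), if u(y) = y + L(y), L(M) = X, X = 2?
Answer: -8569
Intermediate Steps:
L(M) = 2
u(y) = 2 + y (u(y) = y + 2 = 2 + y)
u(n) - 306*(9 - 2)*(-2 + 6) = (2 - 3) - 306*(9 - 2)*(-2 + 6) = -1 - 306*7*4 = -1 - 306*28 = -1 - 153*56 = -1 - 8568 = -8569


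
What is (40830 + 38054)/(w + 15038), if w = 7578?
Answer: 19721/5654 ≈ 3.4880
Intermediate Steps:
(40830 + 38054)/(w + 15038) = (40830 + 38054)/(7578 + 15038) = 78884/22616 = 78884*(1/22616) = 19721/5654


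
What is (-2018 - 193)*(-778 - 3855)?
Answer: 10243563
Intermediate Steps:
(-2018 - 193)*(-778 - 3855) = -2211*(-4633) = 10243563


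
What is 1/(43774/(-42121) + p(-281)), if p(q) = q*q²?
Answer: -42121/934582518735 ≈ -4.5069e-8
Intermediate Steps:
p(q) = q³
1/(43774/(-42121) + p(-281)) = 1/(43774/(-42121) + (-281)³) = 1/(43774*(-1/42121) - 22188041) = 1/(-43774/42121 - 22188041) = 1/(-934582518735/42121) = -42121/934582518735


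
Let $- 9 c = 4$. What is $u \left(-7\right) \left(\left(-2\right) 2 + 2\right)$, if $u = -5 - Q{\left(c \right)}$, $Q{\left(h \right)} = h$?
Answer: $- \frac{574}{9} \approx -63.778$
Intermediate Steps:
$c = - \frac{4}{9}$ ($c = \left(- \frac{1}{9}\right) 4 = - \frac{4}{9} \approx -0.44444$)
$u = - \frac{41}{9}$ ($u = -5 - - \frac{4}{9} = -5 + \frac{4}{9} = - \frac{41}{9} \approx -4.5556$)
$u \left(-7\right) \left(\left(-2\right) 2 + 2\right) = \left(- \frac{41}{9}\right) \left(-7\right) \left(\left(-2\right) 2 + 2\right) = \frac{287 \left(-4 + 2\right)}{9} = \frac{287}{9} \left(-2\right) = - \frac{574}{9}$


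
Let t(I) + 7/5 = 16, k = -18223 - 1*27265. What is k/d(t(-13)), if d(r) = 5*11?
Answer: -45488/55 ≈ -827.05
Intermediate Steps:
k = -45488 (k = -18223 - 27265 = -45488)
t(I) = 73/5 (t(I) = -7/5 + 16 = 73/5)
d(r) = 55
k/d(t(-13)) = -45488/55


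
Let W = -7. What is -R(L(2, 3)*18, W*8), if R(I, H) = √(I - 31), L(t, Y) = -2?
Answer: -I*√67 ≈ -8.1853*I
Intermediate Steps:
R(I, H) = √(-31 + I)
-R(L(2, 3)*18, W*8) = -√(-31 - 2*18) = -√(-31 - 36) = -√(-67) = -I*√67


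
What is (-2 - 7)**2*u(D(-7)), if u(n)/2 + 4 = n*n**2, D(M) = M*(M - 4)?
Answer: 73957698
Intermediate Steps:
D(M) = M*(-4 + M)
u(n) = -8 + 2*n**3 (u(n) = -8 + 2*(n*n**2) = -8 + 2*n**3)
(-2 - 7)**2*u(D(-7)) = (-2 - 7)**2*(-8 + 2*(-7*(-4 - 7))**3) = (-9)**2*(-8 + 2*(-7*(-11))**3) = 81*(-8 + 2*77**3) = 81*(-8 + 2*456533) = 81*(-8 + 913066) = 81*913058 = 73957698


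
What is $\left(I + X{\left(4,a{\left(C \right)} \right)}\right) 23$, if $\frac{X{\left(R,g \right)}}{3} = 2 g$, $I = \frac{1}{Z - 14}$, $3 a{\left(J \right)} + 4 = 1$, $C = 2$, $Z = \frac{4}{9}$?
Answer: $- \frac{17043}{122} \approx -139.7$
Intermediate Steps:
$Z = \frac{4}{9}$ ($Z = 4 \cdot \frac{1}{9} = \frac{4}{9} \approx 0.44444$)
$a{\left(J \right)} = -1$ ($a{\left(J \right)} = - \frac{4}{3} + \frac{1}{3} \cdot 1 = - \frac{4}{3} + \frac{1}{3} = -1$)
$I = - \frac{9}{122}$ ($I = \frac{1}{\frac{4}{9} - 14} = \frac{1}{- \frac{122}{9}} = - \frac{9}{122} \approx -0.073771$)
$X{\left(R,g \right)} = 6 g$ ($X{\left(R,g \right)} = 3 \cdot 2 g = 6 g$)
$\left(I + X{\left(4,a{\left(C \right)} \right)}\right) 23 = \left(- \frac{9}{122} + 6 \left(-1\right)\right) 23 = \left(- \frac{9}{122} - 6\right) 23 = \left(- \frac{741}{122}\right) 23 = - \frac{17043}{122}$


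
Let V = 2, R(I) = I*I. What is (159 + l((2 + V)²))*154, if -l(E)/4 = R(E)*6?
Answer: -921690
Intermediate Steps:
R(I) = I²
l(E) = -24*E² (l(E) = -4*E²*6 = -24*E²)
(159 + l((2 + V)²))*154 = (159 - 24*(2 + 2)⁴)*154 = (159 - 24*(4²)²)*154 = (159 - 24*16²)*154 = (159 - 24*256)*154 = (159 - 6144)*154 = -5985*154 = -921690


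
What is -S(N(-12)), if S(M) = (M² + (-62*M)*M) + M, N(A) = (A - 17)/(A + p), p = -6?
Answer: 50779/324 ≈ 156.73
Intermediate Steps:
N(A) = (-17 + A)/(-6 + A) (N(A) = (A - 17)/(A - 6) = (-17 + A)/(-6 + A))
S(M) = M - 61*M² (S(M) = (M² - 62*M²) + M = -61*M² + M = M - 61*M²)
-S(N(-12)) = -(-17 - 12)/(-6 - 12)*(1 - 61*(-17 - 12)/(-6 - 12)) = --29/(-18)*(1 - 61*(-29)/(-18)) = -(-1/18*(-29))*(1 - (-61)*(-29)/18) = -29*(1 - 61*29/18)/18 = -29*(1 - 1769/18)/18 = -29*(-1751)/(18*18) = -1*(-50779/324) = 50779/324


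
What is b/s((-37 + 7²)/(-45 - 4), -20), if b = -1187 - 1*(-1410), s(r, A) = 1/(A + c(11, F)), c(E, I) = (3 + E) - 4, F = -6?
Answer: -2230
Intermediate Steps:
c(E, I) = -1 + E
s(r, A) = 1/(10 + A) (s(r, A) = 1/(A + (-1 + 11)) = 1/(A + 10) = 1/(10 + A))
b = 223 (b = -1187 + 1410 = 223)
b/s((-37 + 7²)/(-45 - 4), -20) = 223/(1/(10 - 20)) = 223/(1/(-10)) = 223/(-⅒) = 223*(-10) = -2230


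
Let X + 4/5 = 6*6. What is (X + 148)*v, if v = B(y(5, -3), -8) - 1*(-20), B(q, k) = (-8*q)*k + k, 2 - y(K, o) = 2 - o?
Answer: -32976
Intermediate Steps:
y(K, o) = o (y(K, o) = 2 - (2 - o) = 2 + (-2 + o) = o)
B(q, k) = k - 8*k*q (B(q, k) = -8*k*q + k = k - 8*k*q)
X = 176/5 (X = -4/5 + 6*6 = -4/5 + 36 = 176/5 ≈ 35.200)
v = -180 (v = -8*(1 - 8*(-3)) - 1*(-20) = -8*(1 + 24) + 20 = -8*25 + 20 = -200 + 20 = -180)
(X + 148)*v = (176/5 + 148)*(-180) = (916/5)*(-180) = -32976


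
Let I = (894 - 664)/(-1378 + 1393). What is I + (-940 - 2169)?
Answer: -9281/3 ≈ -3093.7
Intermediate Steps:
I = 46/3 (I = 230/15 = 230*(1/15) = 46/3 ≈ 15.333)
I + (-940 - 2169) = 46/3 + (-940 - 2169) = 46/3 - 3109 = -9281/3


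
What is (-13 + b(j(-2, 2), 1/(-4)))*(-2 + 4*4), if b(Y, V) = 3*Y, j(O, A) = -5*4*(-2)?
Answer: 1498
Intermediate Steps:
j(O, A) = 40 (j(O, A) = -20*(-2) = 40)
(-13 + b(j(-2, 2), 1/(-4)))*(-2 + 4*4) = (-13 + 3*40)*(-2 + 4*4) = (-13 + 120)*(-2 + 16) = 107*14 = 1498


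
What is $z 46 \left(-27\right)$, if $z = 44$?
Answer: $-54648$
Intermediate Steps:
$z 46 \left(-27\right) = 44 \cdot 46 \left(-27\right) = 2024 \left(-27\right) = -54648$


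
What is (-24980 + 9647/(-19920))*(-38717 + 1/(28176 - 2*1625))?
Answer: 160074893556918809/165508640 ≈ 9.6717e+8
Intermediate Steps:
(-24980 + 9647/(-19920))*(-38717 + 1/(28176 - 2*1625)) = (-24980 + 9647*(-1/19920))*(-38717 + 1/(28176 - 3250)) = (-24980 - 9647/19920)*(-38717 + 1/24926) = -497611247*(-38717 + 1/24926)/19920 = -497611247/19920*(-965059941/24926) = 160074893556918809/165508640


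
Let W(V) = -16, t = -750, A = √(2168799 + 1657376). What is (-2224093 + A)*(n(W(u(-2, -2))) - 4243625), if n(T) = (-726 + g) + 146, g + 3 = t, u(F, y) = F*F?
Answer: 9441181373094 - 21224790*√153047 ≈ 9.4329e+12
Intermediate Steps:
u(F, y) = F²
A = 5*√153047 (A = √3826175 = 5*√153047 ≈ 1956.1)
g = -753 (g = -3 - 750 = -753)
n(T) = -1333 (n(T) = (-726 - 753) + 146 = -1479 + 146 = -1333)
(-2224093 + A)*(n(W(u(-2, -2))) - 4243625) = (-2224093 + 5*√153047)*(-1333 - 4243625) = (-2224093 + 5*√153047)*(-4244958) = 9441181373094 - 21224790*√153047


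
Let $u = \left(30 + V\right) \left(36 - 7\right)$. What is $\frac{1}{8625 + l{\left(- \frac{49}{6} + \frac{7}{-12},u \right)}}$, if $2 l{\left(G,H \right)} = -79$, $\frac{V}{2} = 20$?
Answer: $\frac{2}{17171} \approx 0.00011648$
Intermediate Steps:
$V = 40$ ($V = 2 \cdot 20 = 40$)
$u = 2030$ ($u = \left(30 + 40\right) \left(36 - 7\right) = 70 \cdot 29 = 2030$)
$l{\left(G,H \right)} = - \frac{79}{2}$ ($l{\left(G,H \right)} = \frac{1}{2} \left(-79\right) = - \frac{79}{2}$)
$\frac{1}{8625 + l{\left(- \frac{49}{6} + \frac{7}{-12},u \right)}} = \frac{1}{8625 - \frac{79}{2}} = \frac{1}{\frac{17171}{2}} = \frac{2}{17171}$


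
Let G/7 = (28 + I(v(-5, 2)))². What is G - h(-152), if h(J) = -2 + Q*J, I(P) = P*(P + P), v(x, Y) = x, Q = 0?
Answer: 42590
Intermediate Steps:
I(P) = 2*P² (I(P) = P*(2*P) = 2*P²)
h(J) = -2 (h(J) = -2 + 0*J = -2 + 0 = -2)
G = 42588 (G = 7*(28 + 2*(-5)²)² = 7*(28 + 2*25)² = 7*(28 + 50)² = 7*78² = 7*6084 = 42588)
G - h(-152) = 42588 - 1*(-2) = 42588 + 2 = 42590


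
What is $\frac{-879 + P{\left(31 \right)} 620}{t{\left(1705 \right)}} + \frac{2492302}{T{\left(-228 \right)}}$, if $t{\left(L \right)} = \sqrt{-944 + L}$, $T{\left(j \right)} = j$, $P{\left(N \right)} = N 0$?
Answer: $- \frac{1246151}{114} - \frac{879 \sqrt{761}}{761} \approx -10963.0$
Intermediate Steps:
$P{\left(N \right)} = 0$
$\frac{-879 + P{\left(31 \right)} 620}{t{\left(1705 \right)}} + \frac{2492302}{T{\left(-228 \right)}} = \frac{-879 + 0 \cdot 620}{\sqrt{-944 + 1705}} + \frac{2492302}{-228} = \frac{-879 + 0}{\sqrt{761}} + 2492302 \left(- \frac{1}{228}\right) = - 879 \frac{\sqrt{761}}{761} - \frac{1246151}{114} = - \frac{879 \sqrt{761}}{761} - \frac{1246151}{114} = - \frac{1246151}{114} - \frac{879 \sqrt{761}}{761}$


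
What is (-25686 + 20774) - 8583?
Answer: -13495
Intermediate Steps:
(-25686 + 20774) - 8583 = -4912 - 8583 = -13495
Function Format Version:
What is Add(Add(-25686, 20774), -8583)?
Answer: -13495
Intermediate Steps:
Add(Add(-25686, 20774), -8583) = Add(-4912, -8583) = -13495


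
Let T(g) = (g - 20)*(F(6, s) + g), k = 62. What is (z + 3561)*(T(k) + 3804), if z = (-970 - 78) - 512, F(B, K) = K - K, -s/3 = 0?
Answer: 12822408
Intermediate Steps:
s = 0 (s = -3*0 = 0)
F(B, K) = 0
z = -1560 (z = -1048 - 512 = -1560)
T(g) = g*(-20 + g) (T(g) = (g - 20)*(0 + g) = (-20 + g)*g = g*(-20 + g))
(z + 3561)*(T(k) + 3804) = (-1560 + 3561)*(62*(-20 + 62) + 3804) = 2001*(62*42 + 3804) = 2001*(2604 + 3804) = 2001*6408 = 12822408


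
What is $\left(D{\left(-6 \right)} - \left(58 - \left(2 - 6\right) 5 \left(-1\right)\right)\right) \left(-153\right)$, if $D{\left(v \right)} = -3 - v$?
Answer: $5355$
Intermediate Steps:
$\left(D{\left(-6 \right)} - \left(58 - \left(2 - 6\right) 5 \left(-1\right)\right)\right) \left(-153\right) = \left(\left(-3 - -6\right) - \left(58 - \left(2 - 6\right) 5 \left(-1\right)\right)\right) \left(-153\right) = \left(\left(-3 + 6\right) - \left(58 - \left(2 - 6\right) 5 \left(-1\right)\right)\right) \left(-153\right) = \left(3 - \left(58 - \left(-4\right) 5 \left(-1\right)\right)\right) \left(-153\right) = \left(3 - 38\right) \left(-153\right) = \left(-35\right) \left(-153\right) = 5355$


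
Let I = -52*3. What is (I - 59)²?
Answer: 46225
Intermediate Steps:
I = -156 (I = -13*12 = -156)
(I - 59)² = (-156 - 59)² = (-215)² = 46225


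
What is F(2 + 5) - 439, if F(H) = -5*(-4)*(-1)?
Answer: -459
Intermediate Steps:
F(H) = -20 (F(H) = 20*(-1) = -20)
F(2 + 5) - 439 = -20 - 439 = -459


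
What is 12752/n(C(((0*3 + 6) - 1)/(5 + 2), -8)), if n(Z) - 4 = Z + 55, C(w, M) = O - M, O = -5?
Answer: 6376/31 ≈ 205.68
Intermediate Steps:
C(w, M) = -5 - M
n(Z) = 59 + Z (n(Z) = 4 + (Z + 55) = 4 + (55 + Z) = 59 + Z)
12752/n(C(((0*3 + 6) - 1)/(5 + 2), -8)) = 12752/(59 + (-5 - 1*(-8))) = 12752/(59 + (-5 + 8)) = 12752/(59 + 3) = 12752/62 = 12752*(1/62) = 6376/31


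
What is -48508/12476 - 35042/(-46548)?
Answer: -227595799/72591606 ≈ -3.1353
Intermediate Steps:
-48508/12476 - 35042/(-46548) = -48508*1/12476 - 35042*(-1/46548) = -12127/3119 + 17521/23274 = -227595799/72591606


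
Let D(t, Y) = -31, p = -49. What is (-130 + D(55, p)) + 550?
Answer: 389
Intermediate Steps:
(-130 + D(55, p)) + 550 = (-130 - 31) + 550 = -161 + 550 = 389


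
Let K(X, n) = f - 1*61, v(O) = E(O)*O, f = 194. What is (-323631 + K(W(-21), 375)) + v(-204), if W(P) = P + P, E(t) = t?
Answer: -281882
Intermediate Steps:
W(P) = 2*P
v(O) = O² (v(O) = O*O = O²)
K(X, n) = 133 (K(X, n) = 194 - 1*61 = 194 - 61 = 133)
(-323631 + K(W(-21), 375)) + v(-204) = (-323631 + 133) + (-204)² = -323498 + 41616 = -281882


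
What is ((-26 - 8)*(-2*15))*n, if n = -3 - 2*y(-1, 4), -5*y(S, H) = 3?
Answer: -1836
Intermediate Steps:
y(S, H) = -3/5 (y(S, H) = -1/5*3 = -3/5)
n = -9/5 (n = -3 - 2*(-3/5) = -3 + 6/5 = -9/5 ≈ -1.8000)
((-26 - 8)*(-2*15))*n = ((-26 - 8)*(-2*15))*(-9/5) = -34*(-30)*(-9/5) = 1020*(-9/5) = -1836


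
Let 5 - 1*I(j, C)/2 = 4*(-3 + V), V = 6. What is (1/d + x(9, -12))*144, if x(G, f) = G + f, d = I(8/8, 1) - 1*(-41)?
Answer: -1280/3 ≈ -426.67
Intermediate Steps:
I(j, C) = -14 (I(j, C) = 10 - 8*(-3 + 6) = 10 - 8*3 = 10 - 2*12 = 10 - 24 = -14)
d = 27 (d = -14 - 1*(-41) = -14 + 41 = 27)
(1/d + x(9, -12))*144 = (1/27 + (9 - 12))*144 = (1/27 - 3)*144 = -80/27*144 = -1280/3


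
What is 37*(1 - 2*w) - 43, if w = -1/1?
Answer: 68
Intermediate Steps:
w = -1 (w = -1*1 = -1)
37*(1 - 2*w) - 43 = 37*(1 - 2*(-1)) - 43 = 37*(1 + 2) - 43 = 37*3 - 43 = 111 - 43 = 68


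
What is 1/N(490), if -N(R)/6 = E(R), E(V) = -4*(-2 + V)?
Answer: 1/11712 ≈ 8.5382e-5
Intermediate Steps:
E(V) = 8 - 4*V
N(R) = -48 + 24*R (N(R) = -6*(8 - 4*R) = -48 + 24*R)
1/N(490) = 1/(-48 + 24*490) = 1/(-48 + 11760) = 1/11712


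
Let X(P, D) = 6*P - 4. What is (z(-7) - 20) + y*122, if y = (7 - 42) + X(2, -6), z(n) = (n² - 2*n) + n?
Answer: -3258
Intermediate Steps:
X(P, D) = -4 + 6*P
z(n) = n² - n
y = -27 (y = (7 - 42) + (-4 + 6*2) = -35 + (-4 + 12) = -35 + 8 = -27)
(z(-7) - 20) + y*122 = (-7*(-1 - 7) - 20) - 27*122 = (-7*(-8) - 20) - 3294 = (56 - 20) - 3294 = 36 - 3294 = -3258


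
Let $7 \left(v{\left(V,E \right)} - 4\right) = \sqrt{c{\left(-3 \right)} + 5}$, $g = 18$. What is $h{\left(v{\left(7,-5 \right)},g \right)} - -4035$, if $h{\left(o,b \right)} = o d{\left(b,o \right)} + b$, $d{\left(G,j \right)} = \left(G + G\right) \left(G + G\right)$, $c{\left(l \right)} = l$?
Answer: $9237 + \frac{1296 \sqrt{2}}{7} \approx 9498.8$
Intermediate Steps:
$d{\left(G,j \right)} = 4 G^{2}$ ($d{\left(G,j \right)} = 2 G 2 G = 4 G^{2}$)
$v{\left(V,E \right)} = 4 + \frac{\sqrt{2}}{7}$ ($v{\left(V,E \right)} = 4 + \frac{\sqrt{-3 + 5}}{7} = 4 + \frac{\sqrt{2}}{7}$)
$h{\left(o,b \right)} = b + 4 o b^{2}$ ($h{\left(o,b \right)} = o 4 b^{2} + b = 4 o b^{2} + b = b + 4 o b^{2}$)
$h{\left(v{\left(7,-5 \right)},g \right)} - -4035 = 18 \left(1 + 4 \cdot 18 \left(4 + \frac{\sqrt{2}}{7}\right)\right) - -4035 = 18 \left(1 + \left(288 + \frac{72 \sqrt{2}}{7}\right)\right) + 4035 = 18 \left(289 + \frac{72 \sqrt{2}}{7}\right) + 4035 = \left(5202 + \frac{1296 \sqrt{2}}{7}\right) + 4035 = 9237 + \frac{1296 \sqrt{2}}{7}$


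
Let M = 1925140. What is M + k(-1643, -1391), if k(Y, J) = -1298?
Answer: 1923842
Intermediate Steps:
M + k(-1643, -1391) = 1925140 - 1298 = 1923842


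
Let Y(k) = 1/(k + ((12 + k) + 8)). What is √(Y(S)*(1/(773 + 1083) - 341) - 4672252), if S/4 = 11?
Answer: I*√9053260617313/1392 ≈ 2161.5*I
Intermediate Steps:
S = 44 (S = 4*11 = 44)
Y(k) = 1/(20 + 2*k) (Y(k) = 1/(k + (20 + k)) = 1/(20 + 2*k))
√(Y(S)*(1/(773 + 1083) - 341) - 4672252) = √((1/(2*(10 + 44)))*(1/(773 + 1083) - 341) - 4672252) = √(((½)/54)*(1/1856 - 341) - 4672252) = √(((½)*(1/54))*(1/1856 - 341) - 4672252) = √((1/108)*(-632895/1856) - 4672252) = √(-210965/66816 - 4672252) = √(-312181400597/66816) = I*√9053260617313/1392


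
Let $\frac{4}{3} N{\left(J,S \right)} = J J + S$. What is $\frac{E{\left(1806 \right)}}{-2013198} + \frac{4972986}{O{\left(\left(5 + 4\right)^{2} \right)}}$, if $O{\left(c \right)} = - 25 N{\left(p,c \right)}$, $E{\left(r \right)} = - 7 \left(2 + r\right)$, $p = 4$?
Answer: $- \frac{6674388300752}{2441002575} \approx -2734.3$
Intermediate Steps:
$E{\left(r \right)} = -14 - 7 r$
$N{\left(J,S \right)} = \frac{3 S}{4} + \frac{3 J^{2}}{4}$ ($N{\left(J,S \right)} = \frac{3 \left(J J + S\right)}{4} = \frac{3 \left(J^{2} + S\right)}{4} = \frac{3 \left(S + J^{2}\right)}{4} = \frac{3 S}{4} + \frac{3 J^{2}}{4}$)
$O{\left(c \right)} = -300 - \frac{75 c}{4}$ ($O{\left(c \right)} = - 25 \left(\frac{3 c}{4} + \frac{3 \cdot 4^{2}}{4}\right) = - 25 \left(\frac{3 c}{4} + \frac{3}{4} \cdot 16\right) = - 25 \left(\frac{3 c}{4} + 12\right) = - 25 \left(12 + \frac{3 c}{4}\right) = -300 - \frac{75 c}{4}$)
$\frac{E{\left(1806 \right)}}{-2013198} + \frac{4972986}{O{\left(\left(5 + 4\right)^{2} \right)}} = \frac{-14 - 12642}{-2013198} + \frac{4972986}{-300 - \frac{75 \left(5 + 4\right)^{2}}{4}} = \left(-14 - 12642\right) \left(- \frac{1}{2013198}\right) + \frac{4972986}{-300 - \frac{75 \cdot 9^{2}}{4}} = \left(-12656\right) \left(- \frac{1}{2013198}\right) + \frac{4972986}{-300 - \frac{6075}{4}} = \frac{6328}{1006599} + \frac{4972986}{-300 - \frac{6075}{4}} = \frac{6328}{1006599} + \frac{4972986}{- \frac{7275}{4}} = \frac{6328}{1006599} + 4972986 \left(- \frac{4}{7275}\right) = \frac{6328}{1006599} - \frac{6630648}{2425} = - \frac{6674388300752}{2441002575}$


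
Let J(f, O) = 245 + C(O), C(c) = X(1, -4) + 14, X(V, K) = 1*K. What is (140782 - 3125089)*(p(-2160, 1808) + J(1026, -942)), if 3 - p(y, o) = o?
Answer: 4625675850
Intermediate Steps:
X(V, K) = K
p(y, o) = 3 - o
C(c) = 10 (C(c) = -4 + 14 = 10)
J(f, O) = 255 (J(f, O) = 245 + 10 = 255)
(140782 - 3125089)*(p(-2160, 1808) + J(1026, -942)) = (140782 - 3125089)*((3 - 1*1808) + 255) = -2984307*((3 - 1808) + 255) = -2984307*(-1805 + 255) = -2984307*(-1550) = 4625675850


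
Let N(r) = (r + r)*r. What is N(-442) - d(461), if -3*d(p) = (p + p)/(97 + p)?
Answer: 327039797/837 ≈ 3.9073e+5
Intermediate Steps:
N(r) = 2*r**2 (N(r) = (2*r)*r = 2*r**2)
d(p) = -2*p/(3*(97 + p)) (d(p) = -(p + p)/(3*(97 + p)) = -2*p/(3*(97 + p)))
N(-442) - d(461) = 2*(-442)**2 - (-2)*461/(291 + 3*461) = 2*195364 - (-2)*461/(291 + 1383) = 390728 - (-2)*461/1674 = 390728 - 1*(-461/837) = 390728 + 461/837 = 327039797/837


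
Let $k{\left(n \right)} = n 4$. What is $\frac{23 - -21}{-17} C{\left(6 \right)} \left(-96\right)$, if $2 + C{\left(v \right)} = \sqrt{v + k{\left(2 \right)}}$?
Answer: $- \frac{8448}{17} + \frac{4224 \sqrt{14}}{17} \approx 432.75$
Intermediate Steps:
$k{\left(n \right)} = 4 n$
$C{\left(v \right)} = -2 + \sqrt{8 + v}$ ($C{\left(v \right)} = -2 + \sqrt{v + 4 \cdot 2} = -2 + \sqrt{v + 8} = -2 + \sqrt{8 + v}$)
$\frac{23 - -21}{-17} C{\left(6 \right)} \left(-96\right) = \frac{23 - -21}{-17} \left(-2 + \sqrt{8 + 6}\right) \left(-96\right) = \left(23 + 21\right) \left(- \frac{1}{17}\right) \left(-2 + \sqrt{14}\right) \left(-96\right) = 44 \left(- \frac{1}{17}\right) \left(-2 + \sqrt{14}\right) \left(-96\right) = - \frac{44 \left(-2 + \sqrt{14}\right)}{17} \left(-96\right) = \left(\frac{88}{17} - \frac{44 \sqrt{14}}{17}\right) \left(-96\right) = - \frac{8448}{17} + \frac{4224 \sqrt{14}}{17}$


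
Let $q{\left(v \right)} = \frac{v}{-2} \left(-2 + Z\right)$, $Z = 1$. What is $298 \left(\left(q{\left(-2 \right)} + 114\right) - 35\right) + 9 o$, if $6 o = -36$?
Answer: $23190$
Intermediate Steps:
$o = -6$ ($o = \frac{1}{6} \left(-36\right) = -6$)
$q{\left(v \right)} = \frac{v}{2}$ ($q{\left(v \right)} = \frac{v}{-2} \left(-2 + 1\right) = v \left(- \frac{1}{2}\right) \left(-1\right) = - \frac{v}{2} \left(-1\right) = \frac{v}{2}$)
$298 \left(\left(q{\left(-2 \right)} + 114\right) - 35\right) + 9 o = 298 \left(\left(\frac{1}{2} \left(-2\right) + 114\right) - 35\right) + 9 \left(-6\right) = 298 \left(\left(-1 + 114\right) - 35\right) - 54 = 298 \left(113 - 35\right) - 54 = 298 \cdot 78 - 54 = 23244 - 54 = 23190$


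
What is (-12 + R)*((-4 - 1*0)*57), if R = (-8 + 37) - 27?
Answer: 2280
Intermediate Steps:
R = 2 (R = 29 - 27 = 2)
(-12 + R)*((-4 - 1*0)*57) = (-12 + 2)*((-4 - 1*0)*57) = -10*(-4 + 0)*57 = -(-40)*57 = -10*(-228) = 2280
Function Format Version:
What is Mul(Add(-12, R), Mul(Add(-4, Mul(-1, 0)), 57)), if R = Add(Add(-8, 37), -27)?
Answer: 2280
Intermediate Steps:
R = 2 (R = Add(29, -27) = 2)
Mul(Add(-12, R), Mul(Add(-4, Mul(-1, 0)), 57)) = Mul(Add(-12, 2), Mul(Add(-4, Mul(-1, 0)), 57)) = Mul(-10, Mul(Add(-4, 0), 57)) = Mul(-10, Mul(-4, 57)) = Mul(-10, -228) = 2280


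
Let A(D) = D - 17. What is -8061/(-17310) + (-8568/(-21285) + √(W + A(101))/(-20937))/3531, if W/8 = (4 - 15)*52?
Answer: 4488826589/9636840510 - 2*I*√1123/73928547 ≈ 0.4658 - 9.0658e-7*I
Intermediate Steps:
A(D) = -17 + D
W = -4576 (W = 8*((4 - 15)*52) = 8*(-11*52) = 8*(-572) = -4576)
-8061/(-17310) + (-8568/(-21285) + √(W + A(101))/(-20937))/3531 = -8061/(-17310) + (-8568/(-21285) + √(-4576 + (-17 + 101))/(-20937))/3531 = -8061*(-1/17310) + (-8568*(-1/21285) + √(-4576 + 84)*(-1/20937))*(1/3531) = 2687/5770 + (952/2365 + √(-4492)*(-1/20937))*(1/3531) = 2687/5770 + (952/2365 + (2*I*√1123)*(-1/20937))*(1/3531) = 2687/5770 + (952/2365 - 2*I*√1123/20937)*(1/3531) = 2687/5770 + (952/8350815 - 2*I*√1123/73928547) = 4488826589/9636840510 - 2*I*√1123/73928547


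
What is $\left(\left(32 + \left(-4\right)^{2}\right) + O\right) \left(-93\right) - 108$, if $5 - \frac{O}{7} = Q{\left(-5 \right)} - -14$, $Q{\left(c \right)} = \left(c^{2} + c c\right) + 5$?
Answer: $37092$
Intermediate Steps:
$Q{\left(c \right)} = 5 + 2 c^{2}$ ($Q{\left(c \right)} = \left(c^{2} + c^{2}\right) + 5 = 2 c^{2} + 5 = 5 + 2 c^{2}$)
$O = -448$ ($O = 35 - 7 \left(\left(5 + 2 \left(-5\right)^{2}\right) - -14\right) = 35 - 7 \left(\left(5 + 2 \cdot 25\right) + 14\right) = 35 - 7 \left(\left(5 + 50\right) + 14\right) = 35 - 7 \left(55 + 14\right) = 35 - 483 = -448$)
$\left(\left(32 + \left(-4\right)^{2}\right) + O\right) \left(-93\right) - 108 = \left(\left(32 + \left(-4\right)^{2}\right) - 448\right) \left(-93\right) - 108 = \left(\left(32 + 16\right) - 448\right) \left(-93\right) - 108 = \left(48 - 448\right) \left(-93\right) - 108 = \left(-400\right) \left(-93\right) - 108 = 37200 - 108 = 37092$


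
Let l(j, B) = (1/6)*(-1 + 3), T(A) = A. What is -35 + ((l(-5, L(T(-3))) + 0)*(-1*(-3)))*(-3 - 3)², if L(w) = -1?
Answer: 1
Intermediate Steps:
l(j, B) = ⅓ (l(j, B) = (1*(⅙))*2 = (⅙)*2 = ⅓)
-35 + ((l(-5, L(T(-3))) + 0)*(-1*(-3)))*(-3 - 3)² = -35 + ((⅓ + 0)*(-1*(-3)))*(-3 - 3)² = -35 + ((⅓)*3)*(-6)² = -35 + 1*36 = -35 + 36 = 1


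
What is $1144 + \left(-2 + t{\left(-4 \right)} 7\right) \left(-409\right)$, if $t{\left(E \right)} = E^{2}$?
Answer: $-43846$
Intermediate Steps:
$1144 + \left(-2 + t{\left(-4 \right)} 7\right) \left(-409\right) = 1144 + \left(-2 + \left(-4\right)^{2} \cdot 7\right) \left(-409\right) = 1144 + \left(-2 + 16 \cdot 7\right) \left(-409\right) = 1144 + \left(-2 + 112\right) \left(-409\right) = 1144 + 110 \left(-409\right) = 1144 - 44990 = -43846$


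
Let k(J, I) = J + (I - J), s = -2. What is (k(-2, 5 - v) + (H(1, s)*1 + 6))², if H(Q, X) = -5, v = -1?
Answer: 49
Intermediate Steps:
k(J, I) = I
(k(-2, 5 - v) + (H(1, s)*1 + 6))² = ((5 - 1*(-1)) + (-5*1 + 6))² = ((5 + 1) + (-5 + 6))² = (6 + 1)² = 7² = 49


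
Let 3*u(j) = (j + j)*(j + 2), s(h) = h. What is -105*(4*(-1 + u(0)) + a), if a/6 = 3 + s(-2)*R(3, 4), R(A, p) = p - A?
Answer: -210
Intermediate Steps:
u(j) = 2*j*(2 + j)/3 (u(j) = ((j + j)*(j + 2))/3 = ((2*j)*(2 + j))/3 = (2*j*(2 + j))/3 = 2*j*(2 + j)/3)
a = 6 (a = 6*(3 - 2*(4 - 1*3)) = 6*(3 - 2*(4 - 3)) = 6*(3 - 2*1) = 6*(3 - 2) = 6*1 = 6)
-105*(4*(-1 + u(0)) + a) = -105*(4*(-1 + (2/3)*0*(2 + 0)) + 6) = -105*(4*(-1 + (2/3)*0*2) + 6) = -105*(4*(-1 + 0) + 6) = -105*(4*(-1) + 6) = -105*(-4 + 6) = -105*2 = -210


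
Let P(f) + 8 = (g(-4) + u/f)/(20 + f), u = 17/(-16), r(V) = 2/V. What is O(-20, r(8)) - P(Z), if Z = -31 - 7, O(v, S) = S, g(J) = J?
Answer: 29291/3648 ≈ 8.0293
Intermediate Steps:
u = -17/16 (u = 17*(-1/16) = -17/16 ≈ -1.0625)
Z = -38
P(f) = -8 + (-4 - 17/(16*f))/(20 + f)
O(-20, r(8)) - P(Z) = 2/8 - (-17 - 2624*(-38) - 128*(-38)²)/(16*(-38)*(20 - 38)) = 2*(⅛) - (-1)*(-17 + 99712 - 128*1444)/(16*38*(-18)) = ¼ - (-1)*(-1)*(-17 + 99712 - 184832)/(16*38*18) = ¼ - (-1)*(-1)*(-85137)/(16*38*18) = ¼ - 1*(-28379/3648) = ¼ + 28379/3648 = 29291/3648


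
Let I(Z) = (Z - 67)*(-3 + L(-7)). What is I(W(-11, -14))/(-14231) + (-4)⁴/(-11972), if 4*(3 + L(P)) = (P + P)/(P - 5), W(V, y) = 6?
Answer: -46871317/1022241192 ≈ -0.045852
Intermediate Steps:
L(P) = -3 + P/(2*(-5 + P)) (L(P) = -3 + ((P + P)/(P - 5))/4 = -3 + ((2*P)/(-5 + P))/4 = -3 + (2*P/(-5 + P))/4 = -3 + P/(2*(-5 + P)))
I(Z) = 9179/24 - 137*Z/24 (I(Z) = (Z - 67)*(-3 + 5*(6 - 1*(-7))/(2*(-5 - 7))) = (-67 + Z)*(-3 + (5/2)*(6 + 7)/(-12)) = (-67 + Z)*(-3 + (5/2)*(-1/12)*13) = (-67 + Z)*(-3 - 65/24) = (-67 + Z)*(-137/24) = 9179/24 - 137*Z/24)
I(W(-11, -14))/(-14231) + (-4)⁴/(-11972) = (9179/24 - 137/24*6)/(-14231) + (-4)⁴/(-11972) = (9179/24 - 137/4)*(-1/14231) + 256*(-1/11972) = (8357/24)*(-1/14231) - 64/2993 = -8357/341544 - 64/2993 = -46871317/1022241192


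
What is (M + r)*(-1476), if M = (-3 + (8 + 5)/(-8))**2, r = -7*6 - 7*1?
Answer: 652023/16 ≈ 40751.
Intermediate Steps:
r = -49 (r = -42 - 7 = -49)
M = 1369/64 (M = (-3 + 13*(-1/8))**2 = (-3 - 13/8)**2 = (-37/8)**2 = 1369/64 ≈ 21.391)
(M + r)*(-1476) = (1369/64 - 49)*(-1476) = -1767/64*(-1476) = 652023/16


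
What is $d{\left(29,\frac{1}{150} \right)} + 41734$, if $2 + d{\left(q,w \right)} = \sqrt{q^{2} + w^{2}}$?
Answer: $41732 + \frac{\sqrt{18922501}}{150} \approx 41761.0$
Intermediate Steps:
$d{\left(q,w \right)} = -2 + \sqrt{q^{2} + w^{2}}$
$d{\left(29,\frac{1}{150} \right)} + 41734 = \left(-2 + \sqrt{29^{2} + \left(\frac{1}{150}\right)^{2}}\right) + 41734 = \left(-2 + \sqrt{841 + \left(\frac{1}{150}\right)^{2}}\right) + 41734 = \left(-2 + \sqrt{841 + \frac{1}{22500}}\right) + 41734 = \left(-2 + \sqrt{\frac{18922501}{22500}}\right) + 41734 = \left(-2 + \frac{\sqrt{18922501}}{150}\right) + 41734 = 41732 + \frac{\sqrt{18922501}}{150}$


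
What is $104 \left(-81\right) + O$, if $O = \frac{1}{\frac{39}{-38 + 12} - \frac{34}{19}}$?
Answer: $- \frac{1053038}{125} \approx -8424.3$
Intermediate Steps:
$O = - \frac{38}{125}$ ($O = \frac{1}{\frac{39}{-26} - \frac{34}{19}} = \frac{1}{39 \left(- \frac{1}{26}\right) - \frac{34}{19}} = \frac{1}{- \frac{3}{2} - \frac{34}{19}} = \frac{1}{- \frac{125}{38}} = - \frac{38}{125} \approx -0.304$)
$104 \left(-81\right) + O = 104 \left(-81\right) - \frac{38}{125} = -8424 - \frac{38}{125} = - \frac{1053038}{125}$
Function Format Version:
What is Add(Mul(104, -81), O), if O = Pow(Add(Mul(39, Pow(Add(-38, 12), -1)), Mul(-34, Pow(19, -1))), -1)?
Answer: Rational(-1053038, 125) ≈ -8424.3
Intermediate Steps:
O = Rational(-38, 125) (O = Pow(Add(Mul(39, Pow(-26, -1)), Mul(-34, Rational(1, 19))), -1) = Pow(Add(Mul(39, Rational(-1, 26)), Rational(-34, 19)), -1) = Pow(Add(Rational(-3, 2), Rational(-34, 19)), -1) = Pow(Rational(-125, 38), -1) = Rational(-38, 125) ≈ -0.30400)
Add(Mul(104, -81), O) = Add(Mul(104, -81), Rational(-38, 125)) = Add(-8424, Rational(-38, 125)) = Rational(-1053038, 125)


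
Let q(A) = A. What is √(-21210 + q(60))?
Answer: 15*I*√94 ≈ 145.43*I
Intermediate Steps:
√(-21210 + q(60)) = √(-21210 + 60) = √(-21150) = 15*I*√94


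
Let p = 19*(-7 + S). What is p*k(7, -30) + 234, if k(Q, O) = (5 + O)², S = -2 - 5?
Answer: -166016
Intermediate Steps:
S = -7
p = -266 (p = 19*(-7 - 7) = 19*(-14) = -266)
p*k(7, -30) + 234 = -266*(5 - 30)² + 234 = -266*(-25)² + 234 = -266*625 + 234 = -166250 + 234 = -166016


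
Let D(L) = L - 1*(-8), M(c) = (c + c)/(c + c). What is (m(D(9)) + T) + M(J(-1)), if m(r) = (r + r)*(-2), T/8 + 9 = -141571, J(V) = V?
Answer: -1132707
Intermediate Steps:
T = -1132640 (T = -72 + 8*(-141571) = -72 - 1132568 = -1132640)
M(c) = 1 (M(c) = (2*c)/((2*c)) = (2*c)*(1/(2*c)) = 1)
D(L) = 8 + L (D(L) = L + 8 = 8 + L)
m(r) = -4*r (m(r) = (2*r)*(-2) = -4*r)
(m(D(9)) + T) + M(J(-1)) = (-4*(8 + 9) - 1132640) + 1 = (-4*17 - 1132640) + 1 = (-68 - 1132640) + 1 = -1132708 + 1 = -1132707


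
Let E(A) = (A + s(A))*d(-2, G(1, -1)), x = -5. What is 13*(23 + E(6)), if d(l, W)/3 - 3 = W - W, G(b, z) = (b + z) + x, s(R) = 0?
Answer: 1001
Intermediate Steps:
G(b, z) = -5 + b + z (G(b, z) = (b + z) - 5 = -5 + b + z)
d(l, W) = 9 (d(l, W) = 9 + 3*(W - W) = 9 + 3*0 = 9 + 0 = 9)
E(A) = 9*A (E(A) = (A + 0)*9 = A*9 = 9*A)
13*(23 + E(6)) = 13*(23 + 9*6) = 13*(23 + 54) = 13*77 = 1001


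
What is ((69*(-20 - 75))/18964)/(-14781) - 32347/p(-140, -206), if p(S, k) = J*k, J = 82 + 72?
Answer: 2453272383/2405967421 ≈ 1.0197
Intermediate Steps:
J = 154
p(S, k) = 154*k
((69*(-20 - 75))/18964)/(-14781) - 32347/p(-140, -206) = ((69*(-20 - 75))/18964)/(-14781) - 32347/(154*(-206)) = ((69*(-95))*(1/18964))*(-1/14781) - 32347/(-31724) = -6555*1/18964*(-1/14781) - 32347*(-1/31724) = -6555/18964*(-1/14781) + 4621/4532 = 2185/93435628 + 4621/4532 = 2453272383/2405967421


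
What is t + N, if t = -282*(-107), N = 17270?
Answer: 47444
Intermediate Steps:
t = 30174
t + N = 30174 + 17270 = 47444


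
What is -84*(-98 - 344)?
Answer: 37128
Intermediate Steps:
-84*(-98 - 344) = -84*(-442) = 37128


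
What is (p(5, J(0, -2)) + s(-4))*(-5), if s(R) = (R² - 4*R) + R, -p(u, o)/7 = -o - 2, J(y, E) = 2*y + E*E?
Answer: -350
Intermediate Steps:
J(y, E) = E² + 2*y (J(y, E) = 2*y + E² = E² + 2*y)
p(u, o) = 14 + 7*o (p(u, o) = -7*(-o - 2) = -7*(-2 - o) = 14 + 7*o)
s(R) = R² - 3*R
(p(5, J(0, -2)) + s(-4))*(-5) = ((14 + 7*((-2)² + 2*0)) - 4*(-3 - 4))*(-5) = ((14 + 7*(4 + 0)) - 4*(-7))*(-5) = ((14 + 7*4) + 28)*(-5) = ((14 + 28) + 28)*(-5) = (42 + 28)*(-5) = 70*(-5) = -350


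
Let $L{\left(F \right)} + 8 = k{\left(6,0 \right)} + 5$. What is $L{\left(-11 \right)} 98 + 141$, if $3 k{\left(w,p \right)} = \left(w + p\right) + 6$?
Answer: $239$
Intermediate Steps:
$k{\left(w,p \right)} = 2 + \frac{p}{3} + \frac{w}{3}$ ($k{\left(w,p \right)} = \frac{\left(w + p\right) + 6}{3} = \frac{\left(p + w\right) + 6}{3} = \frac{6 + p + w}{3} = 2 + \frac{p}{3} + \frac{w}{3}$)
$L{\left(F \right)} = 1$ ($L{\left(F \right)} = -8 + \left(\left(2 + \frac{1}{3} \cdot 0 + \frac{1}{3} \cdot 6\right) + 5\right) = -8 + \left(\left(2 + 0 + 2\right) + 5\right) = -8 + \left(4 + 5\right) = -8 + 9 = 1$)
$L{\left(-11 \right)} 98 + 141 = 1 \cdot 98 + 141 = 98 + 141 = 239$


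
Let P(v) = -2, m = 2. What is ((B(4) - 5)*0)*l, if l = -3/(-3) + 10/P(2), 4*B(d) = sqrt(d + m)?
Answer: 0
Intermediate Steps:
B(d) = sqrt(2 + d)/4 (B(d) = sqrt(d + 2)/4 = sqrt(2 + d)/4)
l = -4 (l = -3/(-3) + 10/(-2) = -3*(-1/3) + 10*(-1/2) = 1 - 5 = -4)
((B(4) - 5)*0)*l = ((sqrt(2 + 4)/4 - 5)*0)*(-4) = ((sqrt(6)/4 - 5)*0)*(-4) = ((-5 + sqrt(6)/4)*0)*(-4) = 0*(-4) = 0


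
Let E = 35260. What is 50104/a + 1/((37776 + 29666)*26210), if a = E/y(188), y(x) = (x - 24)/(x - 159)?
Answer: 17713315421503/2204265560540 ≈ 8.0359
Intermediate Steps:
y(x) = (-24 + x)/(-159 + x)
a = 6235 (a = 35260/(((-24 + 188)/(-159 + 188))) = 35260/((164/29)) = 35260/(((1/29)*164)) = 35260/(164/29) = 35260*(29/164) = 6235)
50104/a + 1/((37776 + 29666)*26210) = 50104/6235 + 1/((37776 + 29666)*26210) = 50104*(1/6235) + (1/26210)/67442 = 50104/6235 + (1/67442)*(1/26210) = 50104/6235 + 1/1767654820 = 17713315421503/2204265560540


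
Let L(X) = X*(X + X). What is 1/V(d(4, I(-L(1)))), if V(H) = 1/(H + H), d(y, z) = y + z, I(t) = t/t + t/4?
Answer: 9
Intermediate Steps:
L(X) = 2*X² (L(X) = X*(2*X) = 2*X²)
I(t) = 1 + t/4 (I(t) = 1 + t*(¼) = 1 + t/4)
V(H) = 1/(2*H)
1/V(d(4, I(-L(1)))) = 1/(1/(2*(4 + (1 + (-2*1²)/4)))) = 1/(1/(2*(4 + (1 + (-2)/4)))) = 1/(1/(2*(4 + (1 + (-1*2)/4)))) = 1/(1/(2*(4 + (1 + (¼)*(-2))))) = 1/(1/(2*(4 + (1 - ½)))) = 1/(1/(2*(4 + ½))) = 1/(1/(2*(9/2))) = 1/((½)*(2/9)) = 1/(⅑) = 9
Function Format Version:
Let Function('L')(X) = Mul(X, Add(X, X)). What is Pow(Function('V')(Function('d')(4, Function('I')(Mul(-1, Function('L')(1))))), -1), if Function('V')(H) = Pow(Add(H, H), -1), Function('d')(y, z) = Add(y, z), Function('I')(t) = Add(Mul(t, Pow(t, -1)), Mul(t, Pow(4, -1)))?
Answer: 9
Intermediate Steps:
Function('L')(X) = Mul(2, Pow(X, 2)) (Function('L')(X) = Mul(X, Mul(2, X)) = Mul(2, Pow(X, 2)))
Function('I')(t) = Add(1, Mul(Rational(1, 4), t)) (Function('I')(t) = Add(1, Mul(t, Rational(1, 4))) = Add(1, Mul(Rational(1, 4), t)))
Function('V')(H) = Mul(Rational(1, 2), Pow(H, -1)) (Function('V')(H) = Pow(Mul(2, H), -1) = Mul(Rational(1, 2), Pow(H, -1)))
Pow(Function('V')(Function('d')(4, Function('I')(Mul(-1, Function('L')(1))))), -1) = Pow(Mul(Rational(1, 2), Pow(Add(4, Add(1, Mul(Rational(1, 4), Mul(-1, Mul(2, Pow(1, 2)))))), -1)), -1) = Pow(Mul(Rational(1, 2), Pow(Add(4, Add(1, Mul(Rational(1, 4), Mul(-1, Mul(2, 1))))), -1)), -1) = Pow(Mul(Rational(1, 2), Pow(Add(4, Add(1, Mul(Rational(1, 4), Mul(-1, 2)))), -1)), -1) = Pow(Mul(Rational(1, 2), Pow(Add(4, Add(1, Mul(Rational(1, 4), -2))), -1)), -1) = Pow(Mul(Rational(1, 2), Pow(Add(4, Add(1, Rational(-1, 2))), -1)), -1) = Pow(Mul(Rational(1, 2), Pow(Add(4, Rational(1, 2)), -1)), -1) = Pow(Mul(Rational(1, 2), Pow(Rational(9, 2), -1)), -1) = Pow(Mul(Rational(1, 2), Rational(2, 9)), -1) = Pow(Rational(1, 9), -1) = 9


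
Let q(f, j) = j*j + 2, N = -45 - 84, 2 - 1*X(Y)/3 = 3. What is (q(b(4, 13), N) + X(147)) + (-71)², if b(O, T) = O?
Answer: 21681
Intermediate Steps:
X(Y) = -3 (X(Y) = 6 - 3*3 = 6 - 9 = -3)
N = -129
q(f, j) = 2 + j² (q(f, j) = j² + 2 = 2 + j²)
(q(b(4, 13), N) + X(147)) + (-71)² = ((2 + (-129)²) - 3) + (-71)² = ((2 + 16641) - 3) + 5041 = (16643 - 3) + 5041 = 16640 + 5041 = 21681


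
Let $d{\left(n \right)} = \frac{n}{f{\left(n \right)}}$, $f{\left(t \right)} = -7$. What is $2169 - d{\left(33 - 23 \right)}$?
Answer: $\frac{15193}{7} \approx 2170.4$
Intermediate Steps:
$d{\left(n \right)} = - \frac{n}{7}$ ($d{\left(n \right)} = \frac{n}{-7} = n \left(- \frac{1}{7}\right) = - \frac{n}{7}$)
$2169 - d{\left(33 - 23 \right)} = 2169 - - \frac{33 - 23}{7} = 2169 - \left(- \frac{1}{7}\right) 10 = 2169 - - \frac{10}{7} = 2169 + \frac{10}{7} = \frac{15193}{7}$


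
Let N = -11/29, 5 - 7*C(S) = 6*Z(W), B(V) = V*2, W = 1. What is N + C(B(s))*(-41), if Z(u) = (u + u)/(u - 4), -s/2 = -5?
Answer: -10778/203 ≈ -53.094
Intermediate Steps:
s = 10 (s = -2*(-5) = 10)
Z(u) = 2*u/(-4 + u) (Z(u) = (2*u)/(-4 + u) = 2*u/(-4 + u))
B(V) = 2*V
C(S) = 9/7 (C(S) = 5/7 - 6*2*1/(-4 + 1)/7 = 5/7 - 6*2*1/(-3)/7 = 5/7 - 6*2*1*(-⅓)/7 = 5/7 - 6*(-2)/(7*3) = 5/7 - ⅐*(-4) = 5/7 + 4/7 = 9/7)
N = -11/29 (N = -11*1/29 = -11/29 ≈ -0.37931)
N + C(B(s))*(-41) = -11/29 + (9/7)*(-41) = -11/29 - 369/7 = -10778/203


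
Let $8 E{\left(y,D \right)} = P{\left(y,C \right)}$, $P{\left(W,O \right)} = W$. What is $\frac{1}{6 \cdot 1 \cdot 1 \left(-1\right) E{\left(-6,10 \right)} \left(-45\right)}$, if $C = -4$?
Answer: $- \frac{2}{405} \approx -0.0049383$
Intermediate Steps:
$E{\left(y,D \right)} = \frac{y}{8}$
$\frac{1}{6 \cdot 1 \cdot 1 \left(-1\right) E{\left(-6,10 \right)} \left(-45\right)} = \frac{1}{6 \cdot 1 \cdot 1 \left(-1\right) \frac{1}{8} \left(-6\right) \left(-45\right)} = \frac{1}{6 \cdot 1 \left(-1\right) \left(- \frac{3}{4}\right) \left(-45\right)} = \frac{1}{6 \left(-1\right) \left(- \frac{3}{4}\right) \left(-45\right)} = \frac{1}{\left(-6\right) \left(- \frac{3}{4}\right) \left(-45\right)} = \frac{1}{\frac{9}{2} \left(-45\right)} = \frac{1}{- \frac{405}{2}} = - \frac{2}{405}$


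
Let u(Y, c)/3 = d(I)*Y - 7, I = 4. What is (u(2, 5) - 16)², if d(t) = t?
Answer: 169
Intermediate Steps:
u(Y, c) = -21 + 12*Y (u(Y, c) = 3*(4*Y - 7) = 3*(-7 + 4*Y) = -21 + 12*Y)
(u(2, 5) - 16)² = ((-21 + 12*2) - 16)² = ((-21 + 24) - 16)² = (3 - 16)² = (-13)² = 169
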